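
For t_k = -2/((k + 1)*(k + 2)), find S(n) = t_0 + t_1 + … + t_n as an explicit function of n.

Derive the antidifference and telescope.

The ratio is (k + 1)/(k + 3).
Normal form (A,B,C) = (k + 1, k + 3, 1).
Solve (k + 1)·f(k+1) − (k + 2)·f(k) = 1.
Degrees (1,1,0) ⇒ d ≤ 1.
Match coefficients ⇒ f(k) = k.
Then R = B(k−1)f/C = k*(k + 2), so s_k = R(k)·t_k = -2*k/(k + 1).
Δs = -2/(k**2 + 3*k + 2), as required.
Telescope: S(n) = s_(n+1) − s_(0) = 2*(-n - 1)/(n + 2) − (0) = 2*(-n - 1)/(n + 2).

S(n) = 2*(-n - 1)/(n + 2)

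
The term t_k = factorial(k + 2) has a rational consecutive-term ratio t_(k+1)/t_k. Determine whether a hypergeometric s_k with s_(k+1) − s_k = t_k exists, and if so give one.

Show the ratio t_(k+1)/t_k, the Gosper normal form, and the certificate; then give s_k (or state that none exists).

none — t_k is not Gosper-summable

r(k) = k + 3 after simplifying.
Normal form (A,B,C) = (k + 3, 1, 1).
Need (k + 3)·f(k+1) − (1)·f(k) = 1.
Degrees (1,0,0) ⇒ d ≤ -1.
Negative degree bound (-1): no f exists, t_k not Gosper-summable.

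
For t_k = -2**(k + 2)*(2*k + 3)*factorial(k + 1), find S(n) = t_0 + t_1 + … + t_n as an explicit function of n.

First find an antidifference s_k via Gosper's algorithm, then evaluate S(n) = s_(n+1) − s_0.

S(n) = -8*2**n*factorial(n + 2) + 4

The ratio is 2*(k + 2)*(2*k + 5)/(2*k + 3).
Take A(k)=2*k + 4, B(k)=1, C(k)=k + 3/2.
Need (2*k + 4)·f(k+1) − (1)·f(k) = k + 3/2.
From deg A=1, deg B=0, deg C=1: d=0.
Solve for f: f(k) = 1/2 (degree 0 ≤ 0).
So s_k = (B(k−1)f/C)·t_k = (1/(2*k + 3))·t_k = -2**(k + 2)*factorial(k + 1).
Verify: -2**(k + 2)*(2*k + 3)*factorial(k + 1) matches t_k.
s_(n+1) = -2**(n + 3)*factorial(n + 2) and s_(0) = -4, so S(n) = -8*2**n*factorial(n + 2) + 4.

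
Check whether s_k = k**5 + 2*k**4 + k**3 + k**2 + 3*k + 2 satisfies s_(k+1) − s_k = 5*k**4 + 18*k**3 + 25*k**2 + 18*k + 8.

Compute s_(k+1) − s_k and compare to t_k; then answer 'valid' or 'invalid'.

Valid: the claim telescopes to t_k.

s_(k+1) = k**5 + 7*k**4 + 19*k**3 + 26*k**2 + 21*k + 10
s_(k+1) − s_k = 5*k**4 + 18*k**3 + 25*k**2 + 18*k + 8
(s_(k+1) − s_k) − t_k = 0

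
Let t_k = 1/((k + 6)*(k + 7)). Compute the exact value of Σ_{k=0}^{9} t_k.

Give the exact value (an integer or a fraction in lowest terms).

Σ = 5/48

t_(k+1)/t_k = (k + 6)/(k + 8).
Take A(k)=k + 6, B(k)=k + 8, C(k)=1.
Set up (k + 6)·f(k+1) − (k + 7)·f(k) − (1) = 0.
Bound: deg f ≤ 1.
A polynomial solution: f(k) = k/6.
Get s_k = R·t_k = k/(6*(k + 6)) with R(k) = B(k−1)f(k)/C(k) = k*(k + 7)/6.
Verify: 1/(k**2 + 13*k + 42) matches t_k.
Evaluate s at k=10 and k=0: 5/48 and 0; difference 5/48.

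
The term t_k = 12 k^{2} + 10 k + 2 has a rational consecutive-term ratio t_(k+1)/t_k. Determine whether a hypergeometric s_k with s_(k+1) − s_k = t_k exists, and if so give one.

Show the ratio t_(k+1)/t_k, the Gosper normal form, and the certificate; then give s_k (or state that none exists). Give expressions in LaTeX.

s_k = k \left(4 k^{2} - k - 1\right)

Compute t_(k+1)/t_k: get (6*k**2 + 17*k + 12)/(6*k**2 + 5*k + 1).
Factor: A=1; B=1; C=k**2 + 5*k/6 + 1/6.
Key eq: (1)·f(k+1) = (1)·f(k) + (k**2 + 5*k/6 + 1/6).
Bound: deg f ≤ 3.
A polynomial solution: f(k) = k*(4*k**2 - k - 1)/12.
Certificate R = B(k−1)f/C = k*(4*k**2 - k - 1)/(2*(2*k + 1)*(3*k + 1)) gives s_k = k*(4*k**2 - k - 1).
s_(k+1) − s_k = 12*k**2 + 10*k + 2 = t_k.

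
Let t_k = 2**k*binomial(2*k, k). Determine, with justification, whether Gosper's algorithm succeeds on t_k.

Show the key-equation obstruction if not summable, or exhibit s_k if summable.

Step 1: r(k) = 4*(2*k + 1)/(k + 1).
Gosper form: A/B · C(k+1)/C(k) with A=8*k + 4, B=k + 1, C=1.
Key eq: (8*k + 4)·f(k+1) = (k)·f(k) + (1).
Degrees (1,1,0) ⇒ d ≤ -1.
Negative degree bound (-1): no f exists, t_k not Gosper-summable.

No — t_k has no hypergeometric antidifference.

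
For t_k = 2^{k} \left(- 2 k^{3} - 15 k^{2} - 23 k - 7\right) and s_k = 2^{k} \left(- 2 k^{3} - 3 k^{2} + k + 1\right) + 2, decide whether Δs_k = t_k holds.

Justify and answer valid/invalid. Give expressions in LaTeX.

s_(k+1) = 2*2**k*(k - 2*(k + 1)**3 - 3*(k + 1)**2 + 2) + 2
s_(k+1) − s_k = 2**k*(-2*k**3 - 15*k**2 - 23*k - 7)
(s_(k+1) − s_k) − t_k = 0

valid; difference matches t_k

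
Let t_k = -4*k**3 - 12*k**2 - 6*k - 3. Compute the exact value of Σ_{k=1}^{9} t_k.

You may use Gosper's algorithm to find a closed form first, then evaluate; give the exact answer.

Σ = -11817

t_(k+1)/t_k = (4*k**3 + 24*k**2 + 42*k + 25)/(4*k**3 + 12*k**2 + 6*k + 3).
Factor: A=1; B=1; C=k**3 + 3*k**2 + 3*k/2 + 3/4.
Solve (1)·f(k+1) − (1)·f(k) = k**3 + 3*k**2 + 3*k/2 + 3/4.
Bound: deg f ≤ 4.
Solve for f: f(k) = k*(k**3 + 2*k**2 - 2*k + 2)/4 (degree 4 ≤ 4).
So s_k = (B(k−1)f/C)·t_k = (k*(k**3 + 2*k**2 - 2*k + 2)/(4*k**3 + 12*k**2 + 6*k + 3))·t_k = k*(-k**3 - 2*k**2 + 2*k - 2).
Verify: -4*k**3 - 12*k**2 - 6*k - 3 matches t_k.
Σ_(k=1)^(9) t_k = s_(10) − s_(1) = -11820 − (-3) = -11817.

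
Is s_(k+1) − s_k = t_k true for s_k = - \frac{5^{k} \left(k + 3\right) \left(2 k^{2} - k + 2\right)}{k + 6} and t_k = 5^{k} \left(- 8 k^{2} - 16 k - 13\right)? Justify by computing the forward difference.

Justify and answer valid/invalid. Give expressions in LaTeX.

s_(k+1) = -5**(k + 1)*(k + 4)*(-k + 2*(k + 1)**2 + 1)/(k + 7)
s_(k+1) − s_k = 5**k*(-8*k**4 - 96*k**3 - 371*k**2 - 511*k - 318)/(k**2 + 13*k + 42)
(s_(k+1) − s_k) − t_k = 5**k*(24*k**3 + 186*k**2 + 330*k + 228)/(k**2 + 13*k + 42)

Invalid: residual \frac{5^{k} \left(24 k^{3} + 186 k^{2} + 330 k + 228\right)}{k^{2} + 13 k + 42} ≠ 0.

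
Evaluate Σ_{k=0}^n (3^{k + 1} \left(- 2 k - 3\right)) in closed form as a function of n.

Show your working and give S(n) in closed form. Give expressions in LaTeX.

S(n) = 3^{n + 2} \left(- n - 1\right)

The ratio is 3*(2*k + 5)/(2*k + 3).
So A=3 and B=1, with C=k + 3/2.
Key eq: (3)·f(k+1) = (1)·f(k) + (k + 3/2).
Bound: deg f ≤ 1.
A polynomial solution: f(k) = k/2.
R(k) = B(k−1)·f(k)/C(k) = k/(2*k + 3); s_k = R·t_k = -3**(k + 1)*k.
s_(k+1) − s_k = 3**(k + 1)*(-2*k - 3) = t_k.
Σ_(k=0)^n t_k = s_(n+1) − s_(0) = (3**(n + 2)*(-n - 1)) − (0), i.e. 3**(n + 2)*(-n - 1).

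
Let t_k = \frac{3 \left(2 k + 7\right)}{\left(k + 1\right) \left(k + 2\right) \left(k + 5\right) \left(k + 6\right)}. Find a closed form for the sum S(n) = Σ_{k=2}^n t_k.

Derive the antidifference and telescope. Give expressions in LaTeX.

Ratio r(k) = (k + 1)*(k + 5)*(2*k + 9)/((k + 3)*(k + 7)*(2*k + 7)).
A = k + 1, B = k + 7, C = k**3 + 21*k**2/2 + 73*k/2 + 42.
Solve (k + 1)·f(k+1) − (k + 6)·f(k) = k**3 + 21*k**2/2 + 73*k/2 + 42.
deg f ≤ 5 (via 1,1,3).
Match coefficients ⇒ f(k) = k*(k + 2)*(k + 3)*(k + 4)*(k + 6)/10.
Then R = B(k−1)f/C = k*(k + 2)*(k + 6)**2/(5*(2*k + 7)), so s_k = R(k)·t_k = 3*k*(k + 6)/(5*(k**2 + 6*k + 5)).
Check: Δs_k = 3*(2*k + 7)/(k**4 + 14*k**3 + 65*k**2 + 112*k + 60). ✓
s_(n+1) = 3*(n**2 + 8*n + 7)/(5*(n**2 + 8*n + 12)) and s_(2) = 16/35, so S(n) = (n**2 + 8*n - 9)/(7*(n**2 + 8*n + 12)).

S(n) = \frac{n^{2} + 8 n - 9}{7 \left(n^{2} + 8 n + 12\right)}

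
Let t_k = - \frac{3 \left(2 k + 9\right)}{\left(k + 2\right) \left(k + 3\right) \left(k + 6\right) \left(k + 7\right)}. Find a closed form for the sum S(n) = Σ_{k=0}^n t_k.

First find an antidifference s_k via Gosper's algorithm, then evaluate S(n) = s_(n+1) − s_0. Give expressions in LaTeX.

Ratio r(k) = (k + 2)*(k + 6)*(2*k + 11)/((k + 4)*(k + 8)*(2*k + 9)).
Take A(k)=k + 2, B(k)=k + 8, C(k)=k**3 + 27*k**2/2 + 121*k/2 + 90.
Key eq: (k + 2)·f(k+1) = (k + 7)·f(k) + (k**3 + 27*k**2/2 + 121*k/2 + 90).
Bound: deg f ≤ 5.
A polynomial solution: f(k) = k*(k + 3)*(k + 4)*(k + 5)*(k + 8)/24.
Certificate R = B(k−1)f/C = k*(k + 3)*(k + 7)*(k + 8)/(12*(2*k + 9)) gives s_k = k*(-k - 8)/(4*(k**2 + 8*k + 12)).
s_(k+1) − s_k = 3*(-2*k - 9)/(k**4 + 18*k**3 + 113*k**2 + 288*k + 252) = t_k.
Evaluate: s_(n+1) = (-n**2 - 10*n - 9)/(4*(n**2 + 10*n + 21)); subtract s_(0) = 0 ⇒ S(n) = (-n**2 - 10*n - 9)/(4*(n**2 + 10*n + 21)).

S(n) = \frac{- n^{2} - 10 n - 9}{4 \left(n^{2} + 10 n + 21\right)}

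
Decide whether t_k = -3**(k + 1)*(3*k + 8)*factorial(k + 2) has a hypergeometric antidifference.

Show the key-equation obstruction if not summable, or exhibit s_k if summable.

t_(k+1)/t_k = 3*(k + 3)*(3*k + 11)/(3*k + 8).
Gosper form: A/B · C(k+1)/C(k) with A=3*k + 9, B=1, C=k + 8/3.
Solve (3*k + 9)·f(k+1) − (1)·f(k) = k + 8/3.
From deg A=1, deg B=0, deg C=1: d=0.
Coefficient equations give f(k) = 1/3.
Then R = B(k−1)f/C = 1/(3*k + 8), so s_k = R(k)·t_k = -3**(k + 1)*factorial(k + 2).
Check: Δs_k = -3**(k + 1)*(3*k + 8)*factorial(k + 2). ✓

Yes. s_k = -3**(k + 1)*factorial(k + 2).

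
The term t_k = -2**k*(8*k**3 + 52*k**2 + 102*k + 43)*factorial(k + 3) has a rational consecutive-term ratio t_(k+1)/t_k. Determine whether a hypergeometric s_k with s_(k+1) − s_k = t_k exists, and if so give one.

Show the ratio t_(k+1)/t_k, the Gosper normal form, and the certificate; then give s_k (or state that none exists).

s_k = -2**k*(2*k - 1)*(2*k + 3)*factorial(k + 3)

Step 1: r(k) = 2*(8*k**4 + 108*k**3 + 534*k**2 + 1125*k + 820)/(8*k**3 + 52*k**2 + 102*k + 43).
Normal form (A,B,C) = (2*k + 8, 1, k**3 + 13*k**2/2 + 51*k/4 + 43/8).
Solve (2*k + 8)·f(k+1) − (1)·f(k) = k**3 + 13*k**2/2 + 51*k/4 + 43/8.
Bound: deg f ≤ 2.
Solving with deg f ≤ 2: f(k) = (2*k - 1)*(2*k + 3)/8.
Then R = B(k−1)f/C = (2*k - 1)*(2*k + 3)/(8*k**3 + 52*k**2 + 102*k + 43), so s_k = R(k)·t_k = -2**k*(2*k - 1)*(2*k + 3)*factorial(k + 3).
Verify: -2**k*(8*k**3 + 52*k**2 + 102*k + 43)*factorial(k + 3) matches t_k.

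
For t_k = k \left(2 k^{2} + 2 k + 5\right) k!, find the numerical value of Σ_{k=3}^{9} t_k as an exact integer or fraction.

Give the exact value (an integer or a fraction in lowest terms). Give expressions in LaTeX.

Σ = 656812722

r(k) = (k + 1)**2*(2*k + 2*(k + 1)**2 + 7)/(k*(2*k**2 + 2*k + 5)) after simplifying.
So A=k + 1 and B=1, with C=k**3 + k**2 + 5*k/2.
Key eq: (k + 1)·f(k+1) = (1)·f(k) + (k**3 + k**2 + 5*k/2).
deg f ≤ 2 (via 1,0,3).
Match coefficients ⇒ f(k) = (2*k**2 - 2*k + 1)/2.
So s_k = (B(k−1)f/C)·t_k = ((2*k**2 - 2*k + 1)/(k*(2*k**2 + 2*k + 5)))·t_k = (2*k**2 - 2*k + 1)*factorial(k).
Verify: k*(2*k**2 + 2*k + 5)*factorial(k) matches t_k.
Sum = s_(10) − s_(3); s_(10) = 656812800, s_(3) = 78 ⇒ 656812722.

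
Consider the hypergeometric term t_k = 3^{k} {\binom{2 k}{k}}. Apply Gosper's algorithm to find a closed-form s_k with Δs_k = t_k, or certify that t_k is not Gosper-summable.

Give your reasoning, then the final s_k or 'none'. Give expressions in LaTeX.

none (Gosper's algorithm certifies no s_k)

t_(k+1)/t_k = 6*(2*k + 1)/(k + 1).
Factor: A=12*k + 6; B=k + 1; C=1.
Need (12*k + 6)·f(k+1) − (k)·f(k) = 1.
Degrees (1,1,0) ⇒ d ≤ -1.
Bound -1 < 0, so the key equation has no polynomial solution.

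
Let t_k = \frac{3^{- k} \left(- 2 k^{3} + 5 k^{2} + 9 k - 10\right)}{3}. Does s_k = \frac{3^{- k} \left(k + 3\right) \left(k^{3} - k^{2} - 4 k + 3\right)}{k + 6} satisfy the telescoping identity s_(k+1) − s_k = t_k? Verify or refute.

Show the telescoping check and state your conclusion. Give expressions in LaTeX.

s_(k+1) = (k**4 + 6*k**3 + 5*k**2 - 13*k - 4)/(3*3**k*(k + 7))
s_(k+1) − s_k = (-2*k**5 - 15*k**4 + 20*k**3 + 191*k**2 + 80*k - 213)/(3*3**k*(k**2 + 13*k + 42))
(s_(k+1) − s_k) − t_k = (2*k**4 + 10*k**3 - 42*k**2 - 56*k + 69)/(3**k*(k**2 + 13*k + 42))

Invalid: residual \frac{3^{- k} \left(2 k^{4} + 10 k^{3} - 42 k^{2} - 56 k + 69\right)}{k^{2} + 13 k + 42} ≠ 0.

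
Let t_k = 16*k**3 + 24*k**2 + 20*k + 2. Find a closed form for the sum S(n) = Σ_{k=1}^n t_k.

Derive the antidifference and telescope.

S(n) = 2*n*(2*n**3 + 8*n**2 + 13*n + 8)

The ratio is (8*k**3 + 36*k**2 + 58*k + 31)/(8*k**3 + 12*k**2 + 10*k + 1).
Factor: A=1; B=1; C=k**3 + 3*k**2/2 + 5*k/4 + 1/8.
Need (1)·f(k+1) − (1)·f(k) = k**3 + 3*k**2/2 + 5*k/4 + 1/8.
deg f ≤ 4 (via 0,0,3).
Coefficient equations give f(k) = k*(2*k**3 + k - 2)/8.
R(k) = B(k−1)·f(k)/C(k) = k*(2*k**3 + k - 2)/(8*k**3 + 12*k**2 + 10*k + 1); s_k = R·t_k = 2*k*(2*k**3 + k - 2).
Verify: 16*k**3 + 24*k**2 + 20*k + 2 matches t_k.
s_(n+1) = 4*n**4 + 16*n**3 + 26*n**2 + 16*n + 2 and s_(1) = 2, so S(n) = 2*n*(2*n**3 + 8*n**2 + 13*n + 8).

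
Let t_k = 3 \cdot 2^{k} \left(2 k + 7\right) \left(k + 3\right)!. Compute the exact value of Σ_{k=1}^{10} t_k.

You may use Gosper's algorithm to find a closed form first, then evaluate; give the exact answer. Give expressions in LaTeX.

Σ = 535623421132656

The ratio is 2*(k + 4)*(2*k + 9)/(2*k + 7).
A = 2*k + 8, B = 1, C = k + 7/2.
Set up (2*k + 8)·f(k+1) − (1)·f(k) − (k + 7/2) = 0.
d = 0 from the (1,0,1) case.
Solve for f: f(k) = 1/2 (degree 0 ≤ 0).
So s_k = (B(k−1)f/C)·t_k = (1/(2*k + 7))·t_k = 3*2**k*factorial(k + 3).
Verify: 3*2**k*(2*k + 7)*factorial(k + 3) matches t_k.
Σ_(k=1)^(10) t_k = s_(11) − s_(1) = 535623421132800 − (144) = 535623421132656.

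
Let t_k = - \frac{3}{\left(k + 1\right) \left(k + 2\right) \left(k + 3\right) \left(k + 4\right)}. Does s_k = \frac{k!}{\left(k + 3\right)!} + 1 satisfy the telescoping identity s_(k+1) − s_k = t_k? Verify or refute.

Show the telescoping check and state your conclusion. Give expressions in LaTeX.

valid; difference matches t_k

s_(k+1) = factorial(k + 1)/factorial(k + 4) + 1
s_(k+1) − s_k = -3/((k + 1)*(k + 2)*(k + 3)*(k + 4))
(s_(k+1) − s_k) − t_k = 0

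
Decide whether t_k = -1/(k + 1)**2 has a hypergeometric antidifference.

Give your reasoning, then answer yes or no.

No — t_k has no hypergeometric antidifference.

Compute t_(k+1)/t_k: get (k + 1)**2/(k + 2)**2.
Normal form (A,B,C) = (k**2 + 2*k + 1, k**2 + 4*k + 4, 1).
Need (k**2 + 2*k + 1)·f(k+1) − (k**2 + 2*k + 1)·f(k) = 1.
d = 0 from the (2,2,0) case.
Generic f = c0 gives residual -1; -1 = 0 cannot hold, so t_k is not Gosper-summable.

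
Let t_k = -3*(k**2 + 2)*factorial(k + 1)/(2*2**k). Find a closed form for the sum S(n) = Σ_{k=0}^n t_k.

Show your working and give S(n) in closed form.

r(k) = (k + 2)*((k + 1)**2 + 2)/(2*(k**2 + 2)) after simplifying.
Take A(k)=k/2 + 1, B(k)=1, C(k)=k**2 + 2.
Solve (k/2 + 1)·f(k+1) − (1)·f(k) = k**2 + 2.
Bound: deg f ≤ 1.
Coefficient equations give f(k) = 2*(k - 1).
Then R = B(k−1)f/C = 2*(k - 1)/(k**2 + 2), so s_k = R(k)·t_k = -3*(k - 1)*factorial(k + 1)/2**k.
Check: Δs_k = -3*(k**2 + 2)*factorial(k + 1)/(2*2**k). ✓
Evaluate: s_(n+1) = -3*2**(-n - 1)*n*factorial(n + 2); subtract s_(0) = 3 ⇒ S(n) = -3 - 3*n*factorial(n + 2)/(2*2**n).

S(n) = -3 - 3*n*factorial(n + 2)/(2*2**n)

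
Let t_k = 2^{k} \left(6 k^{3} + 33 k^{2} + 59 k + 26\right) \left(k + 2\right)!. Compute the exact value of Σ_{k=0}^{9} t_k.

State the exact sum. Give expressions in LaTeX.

The ratio is 2*(6*k**4 + 69*k**3 + 296*k**2 + 553*k + 372)/(6*k**3 + 33*k**2 + 59*k + 26).
Take A(k)=2*k + 6, B(k)=1, C(k)=k**3 + 11*k**2/2 + 59*k/6 + 13/3.
Need (2*k + 6)·f(k+1) − (1)·f(k) = k**3 + 11*k**2/2 + 59*k/6 + 13/3.
Bound: deg f ≤ 2.
Solve for f: f(k) = (3*k**2 + 3*k - 2)/6 (degree 2 ≤ 2).
So s_k = (B(k−1)f/C)·t_k = ((3*k**2 + 3*k - 2)/(6*k**3 + 33*k**2 + 59*k + 26))·t_k = 2**k*(3*k**2 + 3*k - 2)*factorial(k + 2).
Verify: 2**k*(6*k**3 + 33*k**2 + 59*k + 26)*factorial(k + 2) matches t_k.
Telescoping: Σ = s_(10) − s_(0) = 160883225395200 − (-4) = 160883225395204.

Σ = 160883225395204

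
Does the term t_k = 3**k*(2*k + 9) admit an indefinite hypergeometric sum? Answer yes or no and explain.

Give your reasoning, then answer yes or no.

t_(k+1)/t_k = 3*(2*k + 11)/(2*k + 9).
Normal form (A,B,C) = (3, 1, k + 9/2).
Solve (3)·f(k+1) − (1)·f(k) = k + 9/2.
From deg A=0, deg B=0, deg C=1: d=1.
Match coefficients ⇒ f(k) = (k + 3)/2.
R(k) = B(k−1)·f(k)/C(k) = (k + 3)/(2*k + 9); s_k = R·t_k = 3**k*(k + 3).
Δs = 3**k*(2*k + 9), as required.

Yes. s_k = 3**k*(k + 3).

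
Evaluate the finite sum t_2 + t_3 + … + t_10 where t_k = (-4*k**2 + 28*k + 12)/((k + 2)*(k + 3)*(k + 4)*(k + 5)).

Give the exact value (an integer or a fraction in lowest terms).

Ratio r(k) = (k + 2)*(7*k - (k + 1)**2 + 10)/((k + 6)*(-k**2 + 7*k + 3)).
Gosper form: A/B · C(k+1)/C(k) with A=k + 2, B=k + 6, C=k**2 - 7*k - 3.
Key eq: (k + 2)·f(k+1) = (k + 5)·f(k) + (k**2 - 7*k - 3).
Bound: deg f ≤ 3.
A polynomial solution: f(k) = -k*(k**2 + 33*k + 2)/24.
Certificate R = B(k−1)f/C = -k*(k + 5)*(k**2 + 33*k + 2)/(24*(k**2 - 7*k - 3)) gives s_k = k*(k**2 + 33*k + 2)/(6*(k + 2)*(k + 3)*(k + 4)).
s_(k+1) − s_k = 4*(-k**2 + 7*k + 3)/(k**4 + 14*k**3 + 71*k**2 + 154*k + 120) = t_k.
Sum = s_(11) − s_(2); s_(11) = 297/910, s_(2) = 1/5 ⇒ 23/182.

Σ = 23/182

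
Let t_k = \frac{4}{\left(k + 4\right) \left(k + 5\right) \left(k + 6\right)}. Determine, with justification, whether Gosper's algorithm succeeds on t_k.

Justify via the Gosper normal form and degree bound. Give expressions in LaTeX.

Yes. s_k = \frac{k \left(k + 9\right)}{10 \left(k + 4\right) \left(k + 5\right)}.

Step 1: r(k) = (k + 4)/(k + 7).
A = k + 4, B = k + 7, C = 1.
Solve (k + 4)·f(k+1) − (k + 6)·f(k) = 1.
d = 2 from the (1,1,0) case.
Match coefficients ⇒ f(k) = k*(k + 9)/40.
Then R = B(k−1)f/C = k*(k + 6)*(k + 9)/40, so s_k = R(k)·t_k = k*(k + 9)/(10*(k + 4)*(k + 5)).
Verify: 4/(k**3 + 15*k**2 + 74*k + 120) matches t_k.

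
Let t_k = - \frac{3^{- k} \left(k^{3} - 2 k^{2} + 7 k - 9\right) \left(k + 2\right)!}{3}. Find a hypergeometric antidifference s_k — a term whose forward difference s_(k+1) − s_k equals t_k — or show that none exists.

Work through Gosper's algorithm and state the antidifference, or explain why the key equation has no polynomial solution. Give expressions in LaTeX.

s_k = - 3^{- k} \left(k - 2\right)^{2} \left(k + 2\right)!

Ratio r(k) = (k**4 + 4*k**3 + 9*k**2 + 15*k - 9)/(3*(k**3 - 2*k**2 + 7*k - 9)).
A = k/3 + 1, B = 1, C = k**3 - 2*k**2 + 7*k - 9.
Solve (k/3 + 1)·f(k+1) − (1)·f(k) = k**3 - 2*k**2 + 7*k - 9.
deg f ≤ 2 (via 1,0,3).
Solving with deg f ≤ 2: f(k) = 3*(k - 2)**2.
Certificate R = B(k−1)f/C = 3*(k - 2)**2/(k**3 - 2*k**2 + 7*k - 9) gives s_k = -(k - 2)**2*factorial(k + 2)/3**k.
Verify: -(k**3 - 2*k**2 + 7*k - 9)*factorial(k + 2)/(3*3**k) matches t_k.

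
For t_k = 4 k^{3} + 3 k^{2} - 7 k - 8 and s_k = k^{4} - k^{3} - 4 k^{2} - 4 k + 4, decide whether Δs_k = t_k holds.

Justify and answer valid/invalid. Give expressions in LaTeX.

valid; difference matches t_k

s_(k+1) = k**4 + 3*k**3 - k**2 - 11*k - 4
s_(k+1) − s_k = 4*k**3 + 3*k**2 - 7*k - 8
(s_(k+1) − s_k) − t_k = 0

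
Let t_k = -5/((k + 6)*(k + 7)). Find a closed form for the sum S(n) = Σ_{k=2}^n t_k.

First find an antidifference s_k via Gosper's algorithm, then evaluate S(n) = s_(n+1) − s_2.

S(n) = 5*(1 - n)/(8*(n + 7))

Step 1: r(k) = (k + 6)/(k + 8).
Gosper form: A/B · C(k+1)/C(k) with A=k + 6, B=k + 8, C=1.
Need (k + 6)·f(k+1) − (k + 7)·f(k) = 1.
Bound: deg f ≤ 1.
A polynomial solution: f(k) = k/6.
So s_k = (B(k−1)f/C)·t_k = (k*(k + 7)/6)·t_k = -5*k/(6*k + 36).
Check: Δs_k = -5/(k**2 + 13*k + 42). ✓
Telescope: S(n) = s_(n+1) − s_(2) = 5*(-n - 1)/(6*(n + 7)) − (-5/24) = 5*(1 - n)/(8*(n + 7)).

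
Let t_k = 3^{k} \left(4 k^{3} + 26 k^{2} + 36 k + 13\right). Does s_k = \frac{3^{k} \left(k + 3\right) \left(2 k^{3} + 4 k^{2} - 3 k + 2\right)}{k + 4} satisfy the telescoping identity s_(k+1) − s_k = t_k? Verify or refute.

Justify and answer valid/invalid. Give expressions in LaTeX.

s_(k+1) = 3**(k + 1)*(2*k**4 + 18*k**3 + 51*k**2 + 49*k + 20)/(k + 5)
s_(k+1) − s_k = 3**k*(4*k**5 + 58*k**4 + 310*k**3 + 721*k**2 + 677*k + 210)/(k**2 + 9*k + 20)
(s_(k+1) − s_k) − t_k = 3**k*(-4*k**4 - 40*k**3 - 136*k**2 - 160*k - 50)/(k**2 + 9*k + 20)

Invalid: residual \frac{3^{k} \left(- 4 k^{4} - 40 k^{3} - 136 k^{2} - 160 k - 50\right)}{k^{2} + 9 k + 20} ≠ 0.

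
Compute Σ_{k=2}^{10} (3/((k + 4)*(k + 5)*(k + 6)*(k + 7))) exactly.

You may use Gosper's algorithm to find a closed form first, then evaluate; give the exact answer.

Σ = 13/4760

The ratio is (k + 4)/(k + 8).
Factor: A=k + 4; B=k + 8; C=1.
Key eq: (k + 4)·f(k+1) = (k + 7)·f(k) + (1).
deg f ≤ 3 (via 1,1,0).
Solve for f: f(k) = k*(k**2 + 15*k + 74)/360 (degree 3 ≤ 3).
Certificate R = B(k−1)f/C = k*(k + 7)*(k**2 + 15*k + 74)/360 gives s_k = k*(k**2 + 15*k + 74)/(120*(k + 4)*(k + 5)*(k + 6)).
s_(k+1) − s_k = 3/(k**4 + 22*k**3 + 179*k**2 + 638*k + 840) = t_k.
Σ_(k=2)^(10) t_k = s_(11) − s_(2) = 11/1360 − (3/560) = 13/4760.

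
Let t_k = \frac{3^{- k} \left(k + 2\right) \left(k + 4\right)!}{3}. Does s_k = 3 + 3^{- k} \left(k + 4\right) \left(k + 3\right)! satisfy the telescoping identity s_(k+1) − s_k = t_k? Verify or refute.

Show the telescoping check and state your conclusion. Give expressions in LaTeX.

s_(k+1) = 3**(-k - 1)*(k + 5)*factorial(k + 4) + 3
s_(k+1) − s_k = (k + 2)*factorial(k + 4)/(3*3**k)
(s_(k+1) − s_k) − t_k = 0

valid (s_(k+1) − s_k reduces to t_k)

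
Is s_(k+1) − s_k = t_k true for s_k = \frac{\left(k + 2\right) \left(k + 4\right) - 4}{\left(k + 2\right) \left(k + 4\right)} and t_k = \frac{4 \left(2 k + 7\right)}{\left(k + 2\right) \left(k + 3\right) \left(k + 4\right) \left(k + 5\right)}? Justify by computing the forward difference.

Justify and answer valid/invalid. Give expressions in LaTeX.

s_(k+1) = ((k + 3)*(k + 5) - 4)/((k + 3)*(k + 5))
s_(k+1) − s_k = 4*(2*k + 7)/(k**4 + 14*k**3 + 71*k**2 + 154*k + 120)
(s_(k+1) − s_k) − t_k = 0

valid; difference matches t_k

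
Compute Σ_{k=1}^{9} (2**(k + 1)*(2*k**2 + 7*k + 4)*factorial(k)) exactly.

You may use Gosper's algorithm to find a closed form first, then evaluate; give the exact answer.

Σ = 89181388788

t_(k+1)/t_k = 2*(2*k**3 + 13*k**2 + 24*k + 13)/(2*k**2 + 7*k + 4).
Take A(k)=2*k + 2, B(k)=1, C(k)=k**2 + 7*k/2 + 2.
Solve (2*k + 2)·f(k+1) − (1)·f(k) = k**2 + 7*k/2 + 2.
Degrees (1,0,2) ⇒ d ≤ 1.
Solve for f: f(k) = (k + 2)/2 (degree 1 ≤ 1).
Get s_k = R·t_k = 2**(k + 1)*(k + 2)*factorial(k) with R(k) = B(k−1)f(k)/C(k) = (k + 2)/(2*k**2 + 7*k + 4).
Δs = 2**(k + 1)*(2*k**2 + 7*k + 4)*factorial(k), as required.
Telescoping: Σ = s_(10) − s_(1) = 89181388800 − (12) = 89181388788.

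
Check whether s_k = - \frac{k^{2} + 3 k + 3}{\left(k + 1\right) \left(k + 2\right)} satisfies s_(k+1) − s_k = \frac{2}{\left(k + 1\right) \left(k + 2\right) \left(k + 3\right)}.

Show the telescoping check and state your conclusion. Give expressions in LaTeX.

s_(k+1) = (-3*k - (k + 1)**2 - 6)/((k + 2)*(k + 3))
s_(k+1) − s_k = 2/(k**3 + 6*k**2 + 11*k + 6)
(s_(k+1) − s_k) − t_k = 0

Valid — Δs_k = t_k.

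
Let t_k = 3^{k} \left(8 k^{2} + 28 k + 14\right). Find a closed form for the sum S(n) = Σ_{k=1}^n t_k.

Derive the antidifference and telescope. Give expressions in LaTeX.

S(n) = 12 \cdot 3^{n} n^{2} + 30 \cdot 3^{n} n + 12 \cdot 3^{n} - 12

Ratio r(k) = 3*(4*k**2 + 22*k + 25)/(4*k**2 + 14*k + 7).
Take A(k)=3, B(k)=1, C(k)=k**2 + 7*k/2 + 7/4.
Key eq: (3)·f(k+1) = (1)·f(k) + (k**2 + 7*k/2 + 7/4).
deg f ≤ 2 (via 0,0,2).
Solving with deg f ≤ 2: f(k) = (k + 1)*(2*k - 1)/4.
Certificate R = B(k−1)f/C = (k + 1)*(2*k - 1)/(4*k**2 + 14*k + 7) gives s_k = 2*3**k*(2*k**2 + k - 1).
Check: Δs_k = 3**k*(8*k**2 + 28*k + 14). ✓
s_(n+1) = 3**(n + 1)*(4*n**2 + 10*n + 4) and s_(1) = 12, so S(n) = 12*3**n*n**2 + 30*3**n*n + 12*3**n - 12.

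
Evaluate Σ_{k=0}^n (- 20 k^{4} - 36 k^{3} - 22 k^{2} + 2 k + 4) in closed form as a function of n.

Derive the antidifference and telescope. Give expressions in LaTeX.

S(n) = - 4 n^{5} - 19 n^{4} - 32 n^{3} - 19 n^{2} + 2 n + 4

r(k) = (10*k**4 + 58*k**3 + 125*k**2 + 115*k + 36)/(10*k**4 + 18*k**3 + 11*k**2 - k - 2) after simplifying.
Take A(k)=1, B(k)=1, C(k)=k**4 + 9*k**3/5 + 11*k**2/10 - k/10 - 1/5.
f must satisfy (1)·f(k+1) − (1)·f(k) = k**4 + 9*k**3/5 + 11*k**2/10 - k/10 - 1/5.
d = 5 from the (0,0,4) case.
Coefficient equations give f(k) = k**2*(4*k**3 - k**2 - 4*k - 3)/20.
Then R = B(k−1)f/C = k**2*(4*k**3 - k**2 - 4*k - 3)/(2*(10*k**4 + 18*k**3 + 11*k**2 - k - 2)), so s_k = R(k)·t_k = k**2*(-4*k**3 + k**2 + 4*k + 3).
Check: Δs_k = -20*k**4 - 36*k**3 - 22*k**2 + 2*k + 4. ✓
Σ_(k=0)^n t_k = s_(n+1) − s_(0) = (-4*n**5 - 19*n**4 - 32*n**3 - 19*n**2 + 2*n + 4) − (0), i.e. -4*n**5 - 19*n**4 - 32*n**3 - 19*n**2 + 2*n + 4.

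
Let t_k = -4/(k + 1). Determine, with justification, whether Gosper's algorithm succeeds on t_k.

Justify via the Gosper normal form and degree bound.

No; the coefficient equations for f are inconsistent.

r(k) = (k + 1)/(k + 2) after simplifying.
Factor: A=k + 1; B=k + 2; C=1.
Need (k + 1)·f(k+1) − (k + 1)·f(k) = 1.
d = 0 from the (1,1,0) case.
f = c0 ⇒ A·f(k+1) − B(k−1)·f(k) − C = -1. The system {-1 = 0} is inconsistent; no antidifference.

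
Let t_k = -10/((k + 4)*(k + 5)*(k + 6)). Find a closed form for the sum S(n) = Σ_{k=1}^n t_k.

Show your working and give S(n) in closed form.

S(n) = n*(-n - 11)/(6*(n**2 + 11*n + 30))

Ratio r(k) = (k + 4)/(k + 7).
Normal form (A,B,C) = (k + 4, k + 7, 1).
Key eq: (k + 4)·f(k+1) = (k + 6)·f(k) + (1).
Bound: deg f ≤ 2.
Match coefficients ⇒ f(k) = k*(k + 9)/40.
So s_k = (B(k−1)f/C)·t_k = (k*(k + 6)*(k + 9)/40)·t_k = k*(-k - 9)/(4*(k + 4)*(k + 5)).
Check: Δs_k = -10/(k**3 + 15*k**2 + 74*k + 120). ✓
Telescope: S(n) = s_(n+1) − s_(1) = (-n**2 - 11*n - 10)/(4*(n**2 + 11*n + 30)) − (-1/12) = n*(-n - 11)/(6*(n**2 + 11*n + 30)).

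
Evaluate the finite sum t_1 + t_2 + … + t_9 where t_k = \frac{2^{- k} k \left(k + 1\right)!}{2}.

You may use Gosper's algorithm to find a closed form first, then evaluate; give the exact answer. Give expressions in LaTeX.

Compute t_(k+1)/t_k: get (k + 1)*(k + 2)/(2*k).
Take A(k)=k/2 + 1, B(k)=1, C(k)=k.
f must satisfy (k/2 + 1)·f(k+1) − (1)·f(k) = k.
Degrees (1,0,1) ⇒ d ≤ 0.
Solve for f: f(k) = 2 (degree 0 ≤ 0).
Get s_k = R·t_k = factorial(k + 1)/2**k with R(k) = B(k−1)f(k)/C(k) = 2/k.
Check: Δs_k = k*factorial(k + 1)/(2*2**k). ✓
Σ_(k=1)^(9) t_k = s_(10) − s_(1) = 155925/4 − (1) = 155921/4.

Σ = 155921/4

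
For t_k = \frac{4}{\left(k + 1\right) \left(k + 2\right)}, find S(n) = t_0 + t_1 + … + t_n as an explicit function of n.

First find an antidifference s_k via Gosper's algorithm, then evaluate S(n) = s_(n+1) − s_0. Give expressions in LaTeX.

S(n) = \frac{4 \left(n + 1\right)}{n + 2}

Step 1: r(k) = (k + 1)/(k + 3).
Take A(k)=k + 1, B(k)=k + 3, C(k)=1.
Key eq: (k + 1)·f(k+1) = (k + 2)·f(k) + (1).
Bound: deg f ≤ 1.
Solve for f: f(k) = k (degree 1 ≤ 1).
Certificate R = B(k−1)f/C = k*(k + 2) gives s_k = 4*k/(k + 1).
Δs = 4/(k**2 + 3*k + 2), as required.
Telescope: S(n) = s_(n+1) − s_(0) = 4*(n + 1)/(n + 2) − (0) = 4*(n + 1)/(n + 2).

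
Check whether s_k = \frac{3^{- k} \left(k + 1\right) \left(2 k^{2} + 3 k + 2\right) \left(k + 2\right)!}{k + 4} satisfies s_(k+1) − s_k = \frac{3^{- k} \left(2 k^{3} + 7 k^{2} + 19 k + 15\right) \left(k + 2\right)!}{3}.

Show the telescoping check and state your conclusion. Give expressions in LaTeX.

Invalid: residual - \frac{3^{- k} \left(k + 1\right) \left(2 k^{3} + 13 k^{2} + 28 k + 54\right) \left(k + 2\right)!}{\left(k + 4\right) \left(k + 5\right)} ≠ 0.

s_(k+1) = (k + 2)*(2*k**2 + 7*k + 7)*factorial(k + 3)/(3*3**k*(k + 5))
s_(k+1) − s_k = (2*k**5 + 19*k**4 + 77*k**3 + 203*k**2 + 269*k + 138)*factorial(k + 2)/(3*3**k*(k + 4)*(k + 5))
(s_(k+1) − s_k) − t_k = -(k + 1)*(2*k**3 + 13*k**2 + 28*k + 54)*factorial(k + 2)/(3**k*(k + 4)*(k + 5))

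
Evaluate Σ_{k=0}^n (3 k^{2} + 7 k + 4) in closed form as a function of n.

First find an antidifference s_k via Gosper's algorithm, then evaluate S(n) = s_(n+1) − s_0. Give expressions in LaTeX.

S(n) = n^{3} + 5 n^{2} + 8 n + 4

Step 1: r(k) = (3*k**2 + 13*k + 14)/(3*k**2 + 7*k + 4).
So A=1 and B=1, with C=k**2 + 7*k/3 + 4/3.
Set up (1)·f(k+1) − (1)·f(k) − (k**2 + 7*k/3 + 4/3) = 0.
d = 3 from the (0,0,2) case.
Match coefficients ⇒ f(k) = k*(k + 1)**2/3.
Get s_k = R·t_k = k*(k**2 + 2*k + 1) with R(k) = B(k−1)f(k)/C(k) = k*(k + 1)/(3*k + 4).
Verify: 3*k**2 + 7*k + 4 matches t_k.
Telescope: S(n) = s_(n+1) − s_(0) = n**3 + 5*n**2 + 8*n + 4 − (0) = n**3 + 5*n**2 + 8*n + 4.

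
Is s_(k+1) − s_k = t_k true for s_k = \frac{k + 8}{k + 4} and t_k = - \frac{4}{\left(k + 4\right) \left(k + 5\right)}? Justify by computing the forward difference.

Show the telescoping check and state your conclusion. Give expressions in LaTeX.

valid (s_(k+1) − s_k reduces to t_k)

s_(k+1) = (k + 9)/(k + 5)
s_(k+1) − s_k = -4/(k**2 + 9*k + 20)
(s_(k+1) − s_k) − t_k = 0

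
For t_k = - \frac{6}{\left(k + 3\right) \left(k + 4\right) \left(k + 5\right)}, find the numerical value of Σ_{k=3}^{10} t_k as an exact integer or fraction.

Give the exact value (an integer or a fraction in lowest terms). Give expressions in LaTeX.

The ratio is (k + 3)/(k + 6).
A = k + 3, B = k + 6, C = 1.
Solve (k + 3)·f(k+1) − (k + 5)·f(k) = 1.
Bound: deg f ≤ 2.
Solve for f: f(k) = k*(k + 7)/24 (degree 2 ≤ 2).
R(k) = B(k−1)·f(k)/C(k) = k*(k + 5)*(k + 7)/24; s_k = R·t_k = k*(-k - 7)/(4*(k + 3)*(k + 4)).
Check: Δs_k = -6/(k**3 + 12*k**2 + 47*k + 60). ✓
Evaluate s at k=11 and k=3: -33/140 and -5/28; difference -2/35.

Σ = -2/35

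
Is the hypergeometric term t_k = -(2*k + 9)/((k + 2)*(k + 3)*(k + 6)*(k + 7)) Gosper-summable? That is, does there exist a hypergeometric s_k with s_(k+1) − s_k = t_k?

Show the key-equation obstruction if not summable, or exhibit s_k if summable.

Yes. s_k = k*(-k - 8)/(12*(k**2 + 8*k + 12)).

r(k) = (k + 2)*(k + 6)*(2*k + 11)/((k + 4)*(k + 8)*(2*k + 9)) after simplifying.
Normal form (A,B,C) = (k + 2, k + 8, k**3 + 27*k**2/2 + 121*k/2 + 90).
Solve (k + 2)·f(k+1) − (k + 7)·f(k) = k**3 + 27*k**2/2 + 121*k/2 + 90.
From deg A=1, deg B=1, deg C=3: d=5.
Coefficient equations give f(k) = k*(k + 3)*(k + 4)*(k + 5)*(k + 8)/24.
R(k) = B(k−1)·f(k)/C(k) = k*(k + 3)*(k + 7)*(k + 8)/(12*(2*k + 9)); s_k = R·t_k = k*(-k - 8)/(12*(k**2 + 8*k + 12)).
s_(k+1) − s_k = (-2*k - 9)/(k**4 + 18*k**3 + 113*k**2 + 288*k + 252) = t_k.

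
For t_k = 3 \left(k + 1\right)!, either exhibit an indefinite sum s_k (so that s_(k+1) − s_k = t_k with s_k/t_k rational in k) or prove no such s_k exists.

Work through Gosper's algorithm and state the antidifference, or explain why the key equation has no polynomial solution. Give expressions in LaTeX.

Compute t_(k+1)/t_k: get k + 2.
Take A(k)=k + 2, B(k)=1, C(k)=1.
Solve (k + 2)·f(k+1) − (1)·f(k) = 1.
Bound: deg f ≤ -1.
deg f ≤ -1 is impossible — no certificate.

none — t_k is not Gosper-summable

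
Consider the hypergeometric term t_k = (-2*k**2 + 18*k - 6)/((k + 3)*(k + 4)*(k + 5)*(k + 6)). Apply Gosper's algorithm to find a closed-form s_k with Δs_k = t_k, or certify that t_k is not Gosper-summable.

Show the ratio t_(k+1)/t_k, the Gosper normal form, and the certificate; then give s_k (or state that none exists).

s_k = -k*(k**2 - 48*k + 107)/(30*(k + 3)*(k + 4)*(k + 5))

The ratio is -(k + 3)*(9*k - (k + 1)**2 + 6)/((k + 7)*(k**2 - 9*k + 3)).
Take A(k)=k + 3, B(k)=k + 7, C(k)=k**2 - 9*k + 3.
Solve (k + 3)·f(k+1) − (k + 6)·f(k) = k**2 - 9*k + 3.
Bound: deg f ≤ 3.
Solving with deg f ≤ 3: f(k) = k*(k**2 - 48*k + 107)/60.
Certificate R = B(k−1)f/C = k*(k + 6)*(k**2 - 48*k + 107)/(60*(k**2 - 9*k + 3)) gives s_k = -k*(k**2 - 48*k + 107)/(30*(k + 3)*(k + 4)*(k + 5)).
Verify: 2*(-k**2 + 9*k - 3)/(k**4 + 18*k**3 + 119*k**2 + 342*k + 360) matches t_k.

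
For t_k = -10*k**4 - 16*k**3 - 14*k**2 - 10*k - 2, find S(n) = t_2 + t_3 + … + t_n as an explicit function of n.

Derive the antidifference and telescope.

S(n) = -2*n**5 - 9*n**4 - 16*n**3 - 16*n**2 - 9*n + 52

The ratio is (5*k**4 + 28*k**3 + 61*k**2 + 63*k + 26)/(5*k**4 + 8*k**3 + 7*k**2 + 5*k + 1).
Gosper form: A/B · C(k+1)/C(k) with A=1, B=1, C=k**4 + 8*k**3/5 + 7*k**2/5 + k + 1/5.
f must satisfy (1)·f(k+1) − (1)·f(k) = k**4 + 8*k**3/5 + 7*k**2/5 + k + 1/5.
d = 5 from the (0,0,4) case.
Solve for f: f(k) = k*(k + 1)*(2*k - 1)*(k**2 - k + 1)/10 (degree 5 ≤ 5).
R(k) = B(k−1)·f(k)/C(k) = k*(2*k - 1)*(k**2 - k + 1)/(2*(5*k**3 + 3*k**2 + 4*k + 1)); s_k = R·t_k = k*(-2*k**4 + k**3 - 2*k + 1).
Δs = -10*k**4 - 16*k**3 - 14*k**2 - 10*k - 2, as required.
Telescope: S(n) = s_(n+1) − s_(2) = -2*n**5 - 9*n**4 - 16*n**3 - 16*n**2 - 9*n - 2 − (-54) = -2*n**5 - 9*n**4 - 16*n**3 - 16*n**2 - 9*n + 52.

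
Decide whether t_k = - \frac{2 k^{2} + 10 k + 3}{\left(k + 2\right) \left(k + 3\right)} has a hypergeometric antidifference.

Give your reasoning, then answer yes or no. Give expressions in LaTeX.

Step 1: r(k) = (k + 2)*(10*k + 2*(k + 1)**2 + 13)/((k + 4)*(2*k**2 + 10*k + 3)).
Gosper form: A/B · C(k+1)/C(k) with A=k + 2, B=k + 4, C=k**2 + 5*k + 3/2.
Need (k + 2)·f(k+1) − (k + 3)·f(k) = k**2 + 5*k + 3/2.
From deg A=1, deg B=1, deg C=2: d=2.
Match coefficients ⇒ f(k) = k*(4*k - 1)/4.
Then R = B(k−1)f/C = k*(k + 3)*(4*k - 1)/(2*(2*k**2 + 10*k + 3)), so s_k = R(k)·t_k = k*(1 - 4*k)/(2*(k + 2)).
Verify: (-2*k**2 - 10*k - 3)/(k**2 + 5*k + 6) matches t_k.

Yes. s_k = \frac{k \left(1 - 4 k\right)}{2 \left(k + 2\right)}.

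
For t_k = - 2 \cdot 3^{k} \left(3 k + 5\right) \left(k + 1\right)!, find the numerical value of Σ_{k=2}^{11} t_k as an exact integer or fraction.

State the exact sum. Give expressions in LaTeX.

Σ = -6618588321945492

Step 1: r(k) = 3*(k + 2)*(3*k + 8)/(3*k + 5).
A = 3*k + 6, B = 1, C = k + 5/3.
Set up (3*k + 6)·f(k+1) − (1)·f(k) − (k + 5/3) = 0.
Bound: deg f ≤ 0.
Match coefficients ⇒ f(k) = 1/3.
So s_k = (B(k−1)f/C)·t_k = (1/(3*k + 5))·t_k = -2*3**k*factorial(k + 1).
Δs = -2*3**k*(3*k + 5)*factorial(k + 1), as required.
Evaluate s at k=12 and k=2: -6618588321945600 and -108; difference -6618588321945492.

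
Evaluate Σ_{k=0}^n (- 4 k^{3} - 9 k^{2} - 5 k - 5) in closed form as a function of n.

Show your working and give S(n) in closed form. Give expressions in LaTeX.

r(k) = (4*k**3 + 21*k**2 + 35*k + 23)/(4*k**3 + 9*k**2 + 5*k + 5) after simplifying.
Take A(k)=1, B(k)=1, C(k)=k**3 + 9*k**2/4 + 5*k/4 + 5/4.
Set up (1)·f(k+1) − (1)·f(k) − (k**3 + 9*k**2/4 + 5*k/4 + 5/4) = 0.
From deg A=0, deg B=0, deg C=3: d=4.
Coefficient equations give f(k) = k*(k**3 + k**2 - k + 4)/4.
Then R = B(k−1)f/C = k*(k**3 + k**2 - k + 4)/(4*k**3 + 9*k**2 + 5*k + 5), so s_k = R(k)·t_k = k*(-k**3 - k**2 + k - 4).
Verify: -4*k**3 - 9*k**2 - 5*k - 5 matches t_k.
Telescope: S(n) = s_(n+1) − s_(0) = -n**4 - 5*n**3 - 8*n**2 - 9*n - 5 − (0) = -n**4 - 5*n**3 - 8*n**2 - 9*n - 5.

S(n) = - n^{4} - 5 n^{3} - 8 n^{2} - 9 n - 5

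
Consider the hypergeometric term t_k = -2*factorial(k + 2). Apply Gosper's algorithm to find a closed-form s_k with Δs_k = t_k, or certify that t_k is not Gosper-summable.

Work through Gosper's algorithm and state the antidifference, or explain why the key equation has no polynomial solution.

Ratio r(k) = k + 3.
Take A(k)=k + 3, B(k)=1, C(k)=1.
Set up (k + 3)·f(k+1) − (1)·f(k) − (1) = 0.
From deg A=1, deg B=0, deg C=0: d=-1.
Bound -1 < 0, so the key equation has no polynomial solution.

none — t_k is not Gosper-summable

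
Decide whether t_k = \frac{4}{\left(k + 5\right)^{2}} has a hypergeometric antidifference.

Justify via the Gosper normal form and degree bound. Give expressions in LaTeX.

t_(k+1)/t_k = (k + 5)**2/(k + 6)**2.
So A=k**2 + 10*k + 25 and B=k**2 + 12*k + 36, with C=1.
Set up (k**2 + 10*k + 25)·f(k+1) − (k**2 + 10*k + 25)·f(k) − (1) = 0.
Degrees (2,2,0) ⇒ d ≤ 0.
Put f(k) = c0: A·f(k+1) − B(k−1)·f(k) − C = -1; need -1 = 0 — inconsistent ⇒ no f, not summable.

No — t_k has no hypergeometric antidifference.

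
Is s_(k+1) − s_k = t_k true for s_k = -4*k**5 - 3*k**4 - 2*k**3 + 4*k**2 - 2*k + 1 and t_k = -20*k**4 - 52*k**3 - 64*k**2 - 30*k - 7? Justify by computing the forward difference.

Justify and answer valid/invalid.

s_(k+1) = -4*k**5 - 23*k**4 - 54*k**3 - 60*k**2 - 32*k - 6
s_(k+1) − s_k = -20*k**4 - 52*k**3 - 64*k**2 - 30*k - 7
(s_(k+1) − s_k) − t_k = 0

Valid: the claim telescopes to t_k.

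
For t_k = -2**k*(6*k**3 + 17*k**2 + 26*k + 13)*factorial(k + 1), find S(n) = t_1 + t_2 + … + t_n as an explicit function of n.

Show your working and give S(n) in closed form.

S(n) = -6*2**n*n**4*factorial(n) - 26*2**n*n**3*factorial(n) - 44*2**n*n**2*factorial(n) - 40*2**n*n*factorial(n) - 16*2**n*factorial(n) + 16

t_(k+1)/t_k = 2*(6*k**4 + 47*k**3 + 148*k**2 + 218*k + 124)/(6*k**3 + 17*k**2 + 26*k + 13).
A = 2*k + 4, B = 1, C = k**3 + 17*k**2/6 + 13*k/3 + 13/6.
Need (2*k + 4)·f(k+1) − (1)·f(k) = k**3 + 17*k**2/6 + 13*k/3 + 13/6.
Degrees (1,0,3) ⇒ d ≤ 2.
Solve for f: f(k) = (3*k**2 - 2*k + 3)/6 (degree 2 ≤ 2).
Certificate R = B(k−1)f/C = (3*k**2 - 2*k + 3)/(6*k**3 + 17*k**2 + 26*k + 13) gives s_k = -2**k*(3*k**2 - 2*k + 3)*factorial(k + 1).
Check: Δs_k = -2**k*(6*k**3 + 17*k**2 + 26*k + 13)*factorial(k + 1). ✓
Σ_(k=1)^n t_k = s_(n+1) − s_(1) = (-2**(n + 1)*(3*n**2 + 4*n + 4)*factorial(n + 2)) − (-16), i.e. -6*2**n*n**4*factorial(n) - 26*2**n*n**3*factorial(n) - 44*2**n*n**2*factorial(n) - 40*2**n*n*factorial(n) - 16*2**n*factorial(n) + 16.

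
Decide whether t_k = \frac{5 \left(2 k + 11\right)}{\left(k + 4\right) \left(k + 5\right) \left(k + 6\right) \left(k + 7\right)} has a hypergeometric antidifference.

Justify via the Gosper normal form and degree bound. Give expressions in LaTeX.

Yes. s_k = \frac{5 k \left(k + 10\right)}{24 \left(k^{2} + 10 k + 24\right)}.

Step 1: r(k) = (k + 4)*(2*k + 13)/((k + 8)*(2*k + 11)).
Factor: A=k + 4; B=k + 8; C=k + 11/2.
Solve (k + 4)·f(k+1) − (k + 7)·f(k) = k + 11/2.
Degrees (1,1,1) ⇒ d ≤ 3.
A polynomial solution: f(k) = k*(k + 5)*(k + 10)/48.
So s_k = (B(k−1)f/C)·t_k = (k*(k + 5)*(k + 7)*(k + 10)/(24*(2*k + 11)))·t_k = 5*k*(k + 10)/(24*(k**2 + 10*k + 24)).
Δs = 5*(2*k + 11)/(k**4 + 22*k**3 + 179*k**2 + 638*k + 840), as required.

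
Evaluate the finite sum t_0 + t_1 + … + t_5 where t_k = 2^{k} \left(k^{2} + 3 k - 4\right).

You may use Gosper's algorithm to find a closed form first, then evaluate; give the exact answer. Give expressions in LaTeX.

Compute t_(k+1)/t_k: get 2*k*(k + 5)/(k**2 + 3*k - 4).
So A=2 and B=1, with C=k**2 + 3*k - 4.
f must satisfy (2)·f(k+1) − (1)·f(k) = k**2 + 3*k - 4.
Bound: deg f ≤ 2.
Solving with deg f ≤ 2: f(k) = k**2 - k - 4.
Get s_k = R·t_k = 2**k*(k**2 - k - 4) with R(k) = B(k−1)f(k)/C(k) = (k**2 - k - 4)/((k - 1)*(k + 4)).
s_(k+1) − s_k = 2**k*(k**2 + 3*k - 4) = t_k.
Evaluate s at k=6 and k=0: 1664 and -4; difference 1668.

Σ = 1668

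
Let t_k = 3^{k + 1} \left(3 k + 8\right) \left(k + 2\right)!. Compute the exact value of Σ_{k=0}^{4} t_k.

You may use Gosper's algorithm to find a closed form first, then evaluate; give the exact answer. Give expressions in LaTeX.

r(k) = 3*(k + 3)*(3*k + 11)/(3*k + 8) after simplifying.
Factor: A=3*k + 9; B=1; C=k + 8/3.
Solve (3*k + 9)·f(k+1) − (1)·f(k) = k + 8/3.
d = 0 from the (1,0,1) case.
Match coefficients ⇒ f(k) = 1/3.
Get s_k = R·t_k = 3**(k + 1)*factorial(k + 2) with R(k) = B(k−1)f(k)/C(k) = 1/(3*k + 8).
Δs = 3**(k + 1)*(3*k + 8)*factorial(k + 2), as required.
Sum = s_(5) − s_(0); s_(5) = 3674160, s_(0) = 6 ⇒ 3674154.

Σ = 3674154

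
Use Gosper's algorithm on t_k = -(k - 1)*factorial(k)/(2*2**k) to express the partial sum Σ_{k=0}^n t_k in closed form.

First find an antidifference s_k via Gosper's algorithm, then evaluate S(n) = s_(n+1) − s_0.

The ratio is k*(k + 1)/(2*(k - 1)).
Factor: A=k/2 + 1/2; B=1; C=k - 1.
Key eq: (k/2 + 1/2)·f(k+1) = (1)·f(k) + (k - 1).
Degrees (1,0,1) ⇒ d ≤ 0.
A polynomial solution: f(k) = 2.
So s_k = (B(k−1)f/C)·t_k = (2/(k - 1))·t_k = -factorial(k)/2**k.
Check: Δs_k = -(k - 1)*factorial(k)/(2*2**k). ✓
s_(n+1) = -2**(-n - 1)*factorial(n + 1) and s_(0) = -1, so S(n) = 2**(-n - 1)*(2**(n + 1) - n*factorial(n) - factorial(n)).

S(n) = 2**(-n - 1)*(2**(n + 1) - n*factorial(n) - factorial(n))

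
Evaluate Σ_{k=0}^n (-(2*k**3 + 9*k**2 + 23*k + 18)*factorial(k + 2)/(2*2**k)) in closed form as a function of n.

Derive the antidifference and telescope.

S(n) = (12*2**n - 2*n**5*factorial(n) - 19*n**4*factorial(n) - 72*n**3*factorial(n) - 137*n**2*factorial(n) - 130*n*factorial(n) - 48*factorial(n))/(2*2**n)

r(k) = (2*k**4 + 21*k**3 + 92*k**2 + 193*k + 156)/(2*(2*k**3 + 9*k**2 + 23*k + 18)) after simplifying.
So A=k/2 + 3/2 and B=1, with C=k**3 + 9*k**2/2 + 23*k/2 + 9.
Solve (k/2 + 3/2)·f(k+1) − (1)·f(k) = k**3 + 9*k**2/2 + 23*k/2 + 9.
Bound: deg f ≤ 2.
Solving with deg f ≤ 2: f(k) = 2*k**2 + 3*k + 3.
So s_k = (B(k−1)f/C)·t_k = (2*(2*k**2 + 3*k + 3)/(2*k**3 + 9*k**2 + 23*k + 18))·t_k = -(2*k**2 + 3*k + 3)*factorial(k + 2)/2**k.
Δs = -(2*k**3 + 9*k**2 + 23*k + 18)*factorial(k + 2)/(2*2**k), as required.
s_(n+1) = -2**(-n - 1)*(2*n**2 + 7*n + 8)*factorial(n + 3) and s_(0) = -6, so S(n) = (12*2**n - 2*n**5*factorial(n) - 19*n**4*factorial(n) - 72*n**3*factorial(n) - 137*n**2*factorial(n) - 130*n*factorial(n) - 48*factorial(n))/(2*2**n).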